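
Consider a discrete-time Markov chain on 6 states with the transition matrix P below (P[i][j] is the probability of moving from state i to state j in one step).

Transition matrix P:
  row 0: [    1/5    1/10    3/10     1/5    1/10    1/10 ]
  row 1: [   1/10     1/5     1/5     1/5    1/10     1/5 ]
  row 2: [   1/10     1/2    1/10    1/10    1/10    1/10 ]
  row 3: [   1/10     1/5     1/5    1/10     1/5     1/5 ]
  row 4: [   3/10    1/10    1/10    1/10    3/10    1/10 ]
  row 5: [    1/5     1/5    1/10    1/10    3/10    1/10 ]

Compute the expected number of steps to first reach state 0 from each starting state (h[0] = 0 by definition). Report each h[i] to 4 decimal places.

First-step conditioning: h[0] = 0; for i ≠ 0, h[i] = 1 + Σ_k P[i][k]·h[k].
  h[1] = 1 + 1/5·h[1] + 1/5·h[2] + 1/5·h[3] + 1/10·h[4] + 1/5·h[5]
  h[2] = 1 + 1/2·h[1] + 1/10·h[2] + 1/10·h[3] + 1/10·h[4] + 1/10·h[5]
  h[3] = 1 + 1/5·h[1] + 1/5·h[2] + 1/10·h[3] + 1/5·h[4] + 1/5·h[5]
  h[4] = 1 + 1/10·h[1] + 1/10·h[2] + 1/10·h[3] + 3/10·h[4] + 1/10·h[5]
  h[5] = 1 + 1/5·h[1] + 1/10·h[2] + 1/10·h[3] + 3/10·h[4] + 1/10·h[5]
Solving the 5×5 linear system over states ≠ 0 gives exactly h = [0, 2176/329, 1576/235, 2130/329, 1670/329, 9438/1645] (h[0] = 0 is the target).

h = [0.0000, 6.6140, 6.7064, 6.4742, 5.0760, 5.7374]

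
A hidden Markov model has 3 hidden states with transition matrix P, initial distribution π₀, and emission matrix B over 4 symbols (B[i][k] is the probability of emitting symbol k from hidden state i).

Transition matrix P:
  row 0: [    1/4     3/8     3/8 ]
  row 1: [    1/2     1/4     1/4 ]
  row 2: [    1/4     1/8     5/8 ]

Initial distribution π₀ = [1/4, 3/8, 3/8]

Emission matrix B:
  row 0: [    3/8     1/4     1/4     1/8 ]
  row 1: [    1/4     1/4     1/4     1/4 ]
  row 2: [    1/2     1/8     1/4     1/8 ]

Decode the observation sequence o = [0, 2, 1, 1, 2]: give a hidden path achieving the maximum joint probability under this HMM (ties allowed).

t=0: δ = [9.375e-02, 9.375e-02, 1.875e-01]  (obs o_0=0)
t=1: δ = [1.172e-02, 8.789e-03, 2.930e-02]  ψ = [1, 0, 2]  (obs o_1=2)
t=2: δ = [1.831e-03, 1.099e-03, 2.289e-03]  ψ = [2, 0, 2]  (obs o_2=1)
t=3: δ = [1.431e-04, 1.717e-04, 1.788e-04]  ψ = [2, 0, 2]  (obs o_3=1)
t=4: δ = [2.146e-05, 1.341e-05, 2.794e-05]  ψ = [1, 0, 2]  (obs o_4=2)
backtrack: best end state = 2; path = [2, 2, 2, 2, 2]

path = [2, 2, 2, 2, 2]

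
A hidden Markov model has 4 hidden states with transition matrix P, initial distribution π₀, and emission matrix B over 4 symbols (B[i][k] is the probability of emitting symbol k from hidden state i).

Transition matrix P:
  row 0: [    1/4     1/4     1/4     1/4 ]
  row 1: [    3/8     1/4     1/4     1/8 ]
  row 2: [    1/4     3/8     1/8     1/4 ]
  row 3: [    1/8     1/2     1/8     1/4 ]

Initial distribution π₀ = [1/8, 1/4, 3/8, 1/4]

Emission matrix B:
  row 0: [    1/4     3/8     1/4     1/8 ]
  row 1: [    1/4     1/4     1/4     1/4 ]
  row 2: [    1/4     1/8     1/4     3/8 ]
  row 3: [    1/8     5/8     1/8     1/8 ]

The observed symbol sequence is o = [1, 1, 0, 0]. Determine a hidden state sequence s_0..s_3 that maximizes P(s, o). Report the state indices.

t=0: δ = [4.688e-02, 6.250e-02, 4.688e-02, 1.562e-01]  (obs o_0=1)
t=1: δ = [8.789e-03, 1.953e-02, 2.441e-03, 2.441e-02]  ψ = [1, 3, 3, 3]  (obs o_1=1)
t=2: δ = [1.831e-03, 3.052e-03, 1.221e-03, 7.629e-04]  ψ = [1, 3, 1, 3]  (obs o_2=0)
t=3: δ = [2.861e-04, 1.907e-04, 1.907e-04, 5.722e-05]  ψ = [1, 1, 1, 0]  (obs o_3=0)
backtrack: best end state = 0; path = [3, 3, 1, 0]

path = [3, 3, 1, 0]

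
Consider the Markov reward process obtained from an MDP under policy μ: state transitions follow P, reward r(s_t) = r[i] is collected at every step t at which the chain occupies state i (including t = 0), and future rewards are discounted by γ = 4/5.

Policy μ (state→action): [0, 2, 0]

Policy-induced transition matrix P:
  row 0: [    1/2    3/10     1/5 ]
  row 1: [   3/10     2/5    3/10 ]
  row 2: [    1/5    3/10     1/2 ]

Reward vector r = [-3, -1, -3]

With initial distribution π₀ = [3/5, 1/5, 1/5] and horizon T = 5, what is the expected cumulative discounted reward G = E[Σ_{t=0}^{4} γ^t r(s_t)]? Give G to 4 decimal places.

G = -8.1336

t=0: π = [0.6000, 0.2000, 0.2000], E[r] = -2.6000, γ^t·E[r] = -2.600000, running G = -2.600000
t=1: π = [0.4000, 0.3200, 0.2800], E[r] = -2.3600, γ^t·E[r] = -1.888000, running G = -4.488000
t=2: π = [0.3520, 0.3320, 0.3160], E[r] = -2.3360, γ^t·E[r] = -1.495040, running G = -5.983040
t=3: π = [0.3388, 0.3332, 0.3280], E[r] = -2.3336, γ^t·E[r] = -1.194803, running G = -7.177843
t=4: π = [0.3350, 0.3333, 0.3317], E[r] = -2.3334, γ^t·E[r] = -0.955744, running G = -8.133587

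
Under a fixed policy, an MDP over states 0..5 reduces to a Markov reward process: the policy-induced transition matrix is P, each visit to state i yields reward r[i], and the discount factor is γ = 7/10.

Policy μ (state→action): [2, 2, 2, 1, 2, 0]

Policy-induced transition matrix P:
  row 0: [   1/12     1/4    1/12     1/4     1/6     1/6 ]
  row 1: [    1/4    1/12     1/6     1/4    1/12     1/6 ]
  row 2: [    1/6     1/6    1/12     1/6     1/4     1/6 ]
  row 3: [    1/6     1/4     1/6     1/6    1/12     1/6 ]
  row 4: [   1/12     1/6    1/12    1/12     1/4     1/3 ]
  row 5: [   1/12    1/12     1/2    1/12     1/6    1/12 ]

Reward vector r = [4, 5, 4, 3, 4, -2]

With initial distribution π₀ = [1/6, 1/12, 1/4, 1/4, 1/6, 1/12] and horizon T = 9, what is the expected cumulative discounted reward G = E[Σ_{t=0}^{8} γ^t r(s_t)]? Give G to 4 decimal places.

G = 9.7387

t=0: π = [0.1667, 0.0833, 0.2500, 0.2500, 0.1667, 0.0833], E[r] = 3.3333, γ^t·E[r] = 3.333333, running G = 3.333333
t=1: π = [0.1389, 0.1875, 0.1458, 0.1667, 0.1736, 0.1875], E[r] = 2.8958, γ^t·E[r] = 2.027083, running G = 5.360417
t=2: π = [0.1406, 0.1609, 0.1910, 0.1638, 0.1638, 0.1800], E[r] = 2.9172, γ^t·E[r] = 1.429450, running G = 6.789867
t=3: π = [0.1397, 0.1636, 0.1854, 0.1631, 0.1692, 0.1790], E[r] = 2.9267, γ^t·E[r] = 1.003857, running G = 7.793724
t=4: π = [0.1396, 0.1634, 0.1851, 0.1629, 0.1690, 0.1799], E[r] = 2.9207, γ^t·E[r] = 0.701267, running G = 8.494991
t=5: π = [0.1396, 0.1633, 0.1855, 0.1628, 0.1690, 0.1798], E[r] = 2.9214, γ^t·E[r] = 0.491004, running G = 8.985996
t=6: π = [0.1396, 0.1633, 0.1854, 0.1628, 0.1690, 0.1798], E[r] = 2.9214, γ^t·E[r] = 0.343696, running G = 9.329692
t=7: π = [0.1396, 0.1633, 0.1854, 0.1628, 0.1690, 0.1799], E[r] = 2.9213, γ^t·E[r] = 0.240584, running G = 9.570276
t=8: π = [0.1396, 0.1633, 0.1854, 0.1628, 0.1690, 0.1799], E[r] = 2.9213, γ^t·E[r] = 0.168409, running G = 9.738686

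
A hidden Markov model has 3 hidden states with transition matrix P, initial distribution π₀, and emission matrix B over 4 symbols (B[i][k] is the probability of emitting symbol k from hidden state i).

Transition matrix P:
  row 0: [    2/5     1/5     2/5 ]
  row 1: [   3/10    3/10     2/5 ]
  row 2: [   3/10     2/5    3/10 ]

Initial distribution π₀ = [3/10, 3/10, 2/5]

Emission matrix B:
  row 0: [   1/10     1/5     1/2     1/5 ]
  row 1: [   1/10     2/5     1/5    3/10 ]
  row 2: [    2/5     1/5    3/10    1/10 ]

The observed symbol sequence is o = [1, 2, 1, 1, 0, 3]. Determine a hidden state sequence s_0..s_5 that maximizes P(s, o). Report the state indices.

path = [1, 2, 1, 1, 2, 1]

t=0: δ = [6.000e-02, 1.200e-01, 8.000e-02]  (obs o_0=1)
t=1: δ = [1.800e-02, 7.200e-03, 1.440e-02]  ψ = [1, 1, 1]  (obs o_1=2)
t=2: δ = [1.440e-03, 2.304e-03, 1.440e-03]  ψ = [0, 2, 0]  (obs o_2=1)
t=3: δ = [1.382e-04, 2.765e-04, 1.843e-04]  ψ = [1, 1, 1]  (obs o_3=1)
t=4: δ = [8.294e-06, 8.294e-06, 4.424e-05]  ψ = [1, 1, 1]  (obs o_4=0)
t=5: δ = [2.654e-06, 5.308e-06, 1.327e-06]  ψ = [2, 2, 2]  (obs o_5=3)
backtrack: best end state = 1; path = [1, 2, 1, 1, 2, 1]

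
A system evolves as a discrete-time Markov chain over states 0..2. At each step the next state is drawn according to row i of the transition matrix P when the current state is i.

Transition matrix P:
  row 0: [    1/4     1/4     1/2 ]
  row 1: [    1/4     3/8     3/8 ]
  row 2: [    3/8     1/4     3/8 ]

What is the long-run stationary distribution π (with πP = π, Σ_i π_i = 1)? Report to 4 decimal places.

π = [0.3016, 0.2857, 0.4127]

Balance equations π_j = Σ_i π_i·P[i][j]:
  π_0 = 1/4·π_0 + 1/4·π_1 + 3/8·π_2
  π_1 = 1/4·π_0 + 3/8·π_1 + 1/4·π_2
  normalize: π_0 + π_1 + π_2 = 1
Solving the linear system gives exactly π = [19/63, 2/7, 26/63].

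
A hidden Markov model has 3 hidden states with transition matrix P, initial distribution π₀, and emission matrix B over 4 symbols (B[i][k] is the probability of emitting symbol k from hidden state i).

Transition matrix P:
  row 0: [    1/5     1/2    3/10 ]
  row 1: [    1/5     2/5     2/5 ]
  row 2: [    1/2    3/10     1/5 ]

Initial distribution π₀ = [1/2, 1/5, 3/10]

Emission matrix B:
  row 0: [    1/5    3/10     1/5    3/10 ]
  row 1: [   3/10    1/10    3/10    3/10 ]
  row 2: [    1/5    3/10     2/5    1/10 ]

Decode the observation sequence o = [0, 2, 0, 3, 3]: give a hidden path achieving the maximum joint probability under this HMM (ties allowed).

t=0: δ = [1.000e-01, 6.000e-02, 6.000e-02]  (obs o_0=0)
t=1: δ = [6.000e-03, 1.500e-02, 1.200e-02]  ψ = [2, 0, 0]  (obs o_1=2)
t=2: δ = [1.200e-03, 1.800e-03, 1.200e-03]  ψ = [2, 1, 1]  (obs o_2=0)
t=3: δ = [1.800e-04, 2.160e-04, 7.200e-05]  ψ = [2, 1, 1]  (obs o_3=3)
t=4: δ = [1.296e-05, 2.700e-05, 8.640e-06]  ψ = [1, 0, 1]  (obs o_4=3)
backtrack: best end state = 1; path = [0, 1, 2, 0, 1]

path = [0, 1, 2, 0, 1]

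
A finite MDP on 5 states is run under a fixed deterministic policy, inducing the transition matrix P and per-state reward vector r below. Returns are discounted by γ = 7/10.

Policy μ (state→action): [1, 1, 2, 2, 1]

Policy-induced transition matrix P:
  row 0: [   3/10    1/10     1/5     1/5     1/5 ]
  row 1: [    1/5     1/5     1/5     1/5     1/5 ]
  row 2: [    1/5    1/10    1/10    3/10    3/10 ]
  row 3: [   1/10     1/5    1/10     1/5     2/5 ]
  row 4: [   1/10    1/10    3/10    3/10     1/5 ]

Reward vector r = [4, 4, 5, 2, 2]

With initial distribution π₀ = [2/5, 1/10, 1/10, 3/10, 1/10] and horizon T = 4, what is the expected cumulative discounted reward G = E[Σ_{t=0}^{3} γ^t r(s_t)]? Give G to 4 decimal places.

t=0: π = [0.4000, 0.1000, 0.1000, 0.3000, 0.1000], E[r] = 3.3000, γ^t·E[r] = 3.300000, running G = 3.300000
t=1: π = [0.2000, 0.1400, 0.1700, 0.2200, 0.2700], E[r] = 3.1900, γ^t·E[r] = 2.233000, running G = 5.533000
t=2: π = [0.1710, 0.1360, 0.1880, 0.2440, 0.2610], E[r] = 3.1780, γ^t·E[r] = 1.557220, running G = 7.090220
t=3: π = [0.1666, 0.1380, 0.1829, 0.2449, 0.2676], E[r] = 3.1579, γ^t·E[r] = 1.083160, running G = 8.173380

G = 8.1734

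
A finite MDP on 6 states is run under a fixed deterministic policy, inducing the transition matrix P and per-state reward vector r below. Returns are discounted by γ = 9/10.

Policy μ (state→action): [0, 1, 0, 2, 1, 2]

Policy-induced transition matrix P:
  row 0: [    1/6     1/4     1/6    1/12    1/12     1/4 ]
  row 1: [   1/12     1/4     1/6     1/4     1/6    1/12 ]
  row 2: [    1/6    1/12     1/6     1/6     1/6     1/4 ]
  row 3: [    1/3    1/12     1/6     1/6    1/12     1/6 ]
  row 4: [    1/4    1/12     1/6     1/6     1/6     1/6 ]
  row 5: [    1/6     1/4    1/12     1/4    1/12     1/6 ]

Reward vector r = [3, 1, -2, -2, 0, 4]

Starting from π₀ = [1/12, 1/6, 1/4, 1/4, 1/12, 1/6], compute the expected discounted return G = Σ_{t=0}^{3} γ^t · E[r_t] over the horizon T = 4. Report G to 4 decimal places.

t=0: π = [0.0833, 0.1667, 0.2500, 0.2500, 0.0833, 0.1667], E[r] = 0.0833, γ^t·E[r] = 0.083333, running G = 0.083333
t=1: π = [0.2014, 0.1528, 0.1528, 0.1875, 0.1250, 0.1806], E[r] = 0.7986, γ^t·E[r] = 0.718750, running G = 0.802083
t=2: π = [0.1956, 0.1725, 0.1516, 0.1777, 0.1192, 0.1834], E[r] = 0.8345, γ^t·E[r] = 0.675938, running G = 1.478021
t=3: π = [0.1918, 0.1753, 0.1514, 0.1800, 0.1203, 0.1812], E[r] = 0.8129, γ^t·E[r] = 0.592594, running G = 2.070615

G = 2.0706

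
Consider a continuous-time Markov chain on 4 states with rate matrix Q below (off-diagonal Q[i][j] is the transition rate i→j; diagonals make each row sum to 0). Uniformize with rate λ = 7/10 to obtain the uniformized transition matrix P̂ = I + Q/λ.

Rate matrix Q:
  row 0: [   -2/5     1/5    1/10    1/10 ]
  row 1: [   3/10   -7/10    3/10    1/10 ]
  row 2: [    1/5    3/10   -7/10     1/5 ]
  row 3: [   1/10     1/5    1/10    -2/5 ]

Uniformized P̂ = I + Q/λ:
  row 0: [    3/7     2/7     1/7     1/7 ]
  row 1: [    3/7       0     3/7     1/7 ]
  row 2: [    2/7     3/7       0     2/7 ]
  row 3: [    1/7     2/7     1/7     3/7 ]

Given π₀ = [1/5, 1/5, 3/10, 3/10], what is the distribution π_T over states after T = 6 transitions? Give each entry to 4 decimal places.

t=0: π = [0.2000, 0.2000, 0.3000, 0.3000]
t=1: π = [0.3000, 0.2714, 0.1571, 0.2714]
t=2: π = [0.3286, 0.2306, 0.1980, 0.2429]
t=3: π = [0.3309, 0.2481, 0.1805, 0.2405]
t=4: π = [0.3341, 0.2406, 0.1880, 0.2374]
t=5: π = [0.3339, 0.2438, 0.1848, 0.2375]
t=6: π = [0.3343, 0.2424, 0.1861, 0.2371]

π = [0.3343, 0.2424, 0.1861, 0.2371]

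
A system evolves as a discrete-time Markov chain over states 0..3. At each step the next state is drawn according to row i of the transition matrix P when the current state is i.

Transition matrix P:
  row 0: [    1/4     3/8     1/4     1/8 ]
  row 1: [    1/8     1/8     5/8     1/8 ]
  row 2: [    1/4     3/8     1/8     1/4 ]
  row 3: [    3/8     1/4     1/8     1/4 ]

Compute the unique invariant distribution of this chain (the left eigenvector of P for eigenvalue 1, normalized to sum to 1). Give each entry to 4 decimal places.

π = [0.2379, 0.2815, 0.2955, 0.1851]

Balance equations π_j = Σ_i π_i·P[i][j]:
  π_0 = 1/4·π_0 + 1/8·π_1 + 1/4·π_2 + 3/8·π_3
  π_1 = 3/8·π_0 + 1/8·π_1 + 3/8·π_2 + 1/4·π_3
  π_2 = 1/4·π_0 + 5/8·π_1 + 1/8·π_2 + 1/8·π_3
  normalize: π_0 + π_1 + π_2 + π_3 = 1
Solving the linear system gives exactly π = [153/643, 181/643, 190/643, 119/643].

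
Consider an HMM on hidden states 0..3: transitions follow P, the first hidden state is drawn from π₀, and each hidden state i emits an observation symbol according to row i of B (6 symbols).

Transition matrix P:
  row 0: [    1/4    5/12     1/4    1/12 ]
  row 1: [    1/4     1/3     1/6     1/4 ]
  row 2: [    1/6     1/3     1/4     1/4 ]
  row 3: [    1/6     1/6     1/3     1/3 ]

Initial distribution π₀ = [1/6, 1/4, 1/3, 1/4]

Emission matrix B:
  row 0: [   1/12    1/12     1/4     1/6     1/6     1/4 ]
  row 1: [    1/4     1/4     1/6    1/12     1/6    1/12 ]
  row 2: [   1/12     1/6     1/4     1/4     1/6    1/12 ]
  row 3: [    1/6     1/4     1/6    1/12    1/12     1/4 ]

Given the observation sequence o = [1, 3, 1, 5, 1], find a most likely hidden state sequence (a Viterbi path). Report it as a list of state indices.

path = [3, 2, 1, 0, 1]

t=0: δ = [1.389e-02, 6.250e-02, 5.556e-02, 6.250e-02]  (obs o_0=1)
t=1: δ = [2.604e-03, 1.736e-03, 5.208e-03, 1.736e-03]  ψ = [1, 1, 3, 3]  (obs o_1=3)
t=2: δ = [7.234e-05, 4.340e-04, 2.170e-04, 3.255e-04]  ψ = [2, 2, 2, 2]  (obs o_2=1)
t=3: δ = [2.713e-05, 1.206e-05, 9.042e-06, 2.713e-05]  ψ = [1, 1, 3, 1]  (obs o_3=5)
t=4: δ = [5.651e-07, 2.826e-06, 1.507e-06, 2.261e-06]  ψ = [0, 0, 3, 3]  (obs o_4=1)
backtrack: best end state = 1; path = [3, 2, 1, 0, 1]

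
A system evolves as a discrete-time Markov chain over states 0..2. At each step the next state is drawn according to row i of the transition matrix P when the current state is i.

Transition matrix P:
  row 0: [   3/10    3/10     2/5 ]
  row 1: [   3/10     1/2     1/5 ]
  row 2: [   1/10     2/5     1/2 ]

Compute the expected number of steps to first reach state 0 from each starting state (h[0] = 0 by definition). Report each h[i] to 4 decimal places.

First-step conditioning: h[0] = 0; for i ≠ 0, h[i] = 1 + Σ_k P[i][k]·h[k].
  h[1] = 1 + 1/2·h[1] + 1/5·h[2]
  h[2] = 1 + 2/5·h[1] + 1/2·h[2]
Solving the 2×2 linear system over states ≠ 0 gives exactly h = [0, 70/17, 90/17] (h[0] = 0 is the target).

h = [0.0000, 4.1176, 5.2941]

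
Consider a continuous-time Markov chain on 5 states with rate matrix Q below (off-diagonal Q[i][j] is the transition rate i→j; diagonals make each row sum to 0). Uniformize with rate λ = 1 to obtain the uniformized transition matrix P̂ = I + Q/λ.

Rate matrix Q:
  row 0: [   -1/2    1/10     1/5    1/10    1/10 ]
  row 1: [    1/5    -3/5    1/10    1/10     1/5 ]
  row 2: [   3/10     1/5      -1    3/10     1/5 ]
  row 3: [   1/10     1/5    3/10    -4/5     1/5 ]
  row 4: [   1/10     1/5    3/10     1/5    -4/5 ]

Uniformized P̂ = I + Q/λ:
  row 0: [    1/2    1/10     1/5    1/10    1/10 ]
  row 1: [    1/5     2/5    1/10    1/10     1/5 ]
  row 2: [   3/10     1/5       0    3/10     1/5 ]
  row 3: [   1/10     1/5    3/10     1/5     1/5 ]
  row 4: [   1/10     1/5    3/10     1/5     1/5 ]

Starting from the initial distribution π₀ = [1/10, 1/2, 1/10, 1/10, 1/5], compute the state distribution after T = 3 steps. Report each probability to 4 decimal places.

t=0: π = [0.1000, 0.5000, 0.1000, 0.1000, 0.2000]
t=1: π = [0.2100, 0.2900, 0.1600, 0.1500, 0.1900]
t=2: π = [0.2450, 0.2370, 0.1730, 0.1660, 0.1790]
t=3: π = [0.2563, 0.2229, 0.1762, 0.1691, 0.1755]

π = [0.2563, 0.2229, 0.1762, 0.1691, 0.1755]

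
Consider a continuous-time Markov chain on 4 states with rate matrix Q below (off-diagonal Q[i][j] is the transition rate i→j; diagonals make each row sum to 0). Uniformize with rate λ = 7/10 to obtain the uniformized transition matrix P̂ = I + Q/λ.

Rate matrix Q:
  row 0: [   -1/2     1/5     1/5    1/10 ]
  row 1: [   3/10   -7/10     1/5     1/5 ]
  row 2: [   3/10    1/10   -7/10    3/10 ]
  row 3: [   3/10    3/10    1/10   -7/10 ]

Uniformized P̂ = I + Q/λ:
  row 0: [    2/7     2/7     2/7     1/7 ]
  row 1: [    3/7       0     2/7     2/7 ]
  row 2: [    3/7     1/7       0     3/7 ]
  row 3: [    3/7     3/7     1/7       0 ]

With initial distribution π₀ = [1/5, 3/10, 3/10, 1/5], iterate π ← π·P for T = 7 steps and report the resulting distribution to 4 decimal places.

π = [0.3750, 0.2225, 0.1998, 0.2027]

t=0: π = [0.2000, 0.3000, 0.3000, 0.2000]
t=1: π = [0.4000, 0.1857, 0.1714, 0.2429]
t=2: π = [0.3714, 0.2429, 0.2020, 0.1837]
t=3: π = [0.3755, 0.2137, 0.2017, 0.2090]
t=4: π = [0.3749, 0.2257, 0.1982, 0.2012]
t=5: π = [0.3750, 0.2217, 0.2003, 0.2030]
t=6: π = [0.3750, 0.2228, 0.1995, 0.2028]
t=7: π = [0.3750, 0.2225, 0.1998, 0.2027]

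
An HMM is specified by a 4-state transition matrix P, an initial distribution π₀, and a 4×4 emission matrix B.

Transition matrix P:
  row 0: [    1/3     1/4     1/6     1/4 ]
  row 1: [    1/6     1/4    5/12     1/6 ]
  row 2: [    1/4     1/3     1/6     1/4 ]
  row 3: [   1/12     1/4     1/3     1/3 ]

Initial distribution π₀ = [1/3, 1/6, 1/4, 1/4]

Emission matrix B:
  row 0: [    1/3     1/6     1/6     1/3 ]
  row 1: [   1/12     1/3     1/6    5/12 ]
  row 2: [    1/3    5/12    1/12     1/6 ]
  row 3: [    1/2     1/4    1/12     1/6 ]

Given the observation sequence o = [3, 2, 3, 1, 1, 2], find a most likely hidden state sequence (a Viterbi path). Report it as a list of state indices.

t=0: δ = [1.111e-01, 6.944e-02, 4.167e-02, 4.167e-02]  (obs o_0=3)
t=1: δ = [6.173e-03, 4.630e-03, 2.411e-03, 2.315e-03]  ψ = [0, 0, 1, 0]  (obs o_1=2)
t=2: δ = [6.859e-04, 6.430e-04, 3.215e-04, 2.572e-04]  ψ = [0, 0, 1, 0]  (obs o_2=3)
t=3: δ = [3.810e-05, 5.716e-05, 1.116e-04, 4.287e-05]  ψ = [0, 0, 1, 0]  (obs o_3=1)
t=4: δ = [4.651e-06, 1.240e-05, 9.923e-06, 6.977e-06]  ψ = [2, 2, 1, 2]  (obs o_4=1)
t=5: δ = [4.135e-07, 5.513e-07, 4.307e-07, 2.067e-07]  ψ = [2, 2, 1, 2]  (obs o_5=2)
backtrack: best end state = 1; path = [0, 0, 0, 1, 2, 1]

path = [0, 0, 0, 1, 2, 1]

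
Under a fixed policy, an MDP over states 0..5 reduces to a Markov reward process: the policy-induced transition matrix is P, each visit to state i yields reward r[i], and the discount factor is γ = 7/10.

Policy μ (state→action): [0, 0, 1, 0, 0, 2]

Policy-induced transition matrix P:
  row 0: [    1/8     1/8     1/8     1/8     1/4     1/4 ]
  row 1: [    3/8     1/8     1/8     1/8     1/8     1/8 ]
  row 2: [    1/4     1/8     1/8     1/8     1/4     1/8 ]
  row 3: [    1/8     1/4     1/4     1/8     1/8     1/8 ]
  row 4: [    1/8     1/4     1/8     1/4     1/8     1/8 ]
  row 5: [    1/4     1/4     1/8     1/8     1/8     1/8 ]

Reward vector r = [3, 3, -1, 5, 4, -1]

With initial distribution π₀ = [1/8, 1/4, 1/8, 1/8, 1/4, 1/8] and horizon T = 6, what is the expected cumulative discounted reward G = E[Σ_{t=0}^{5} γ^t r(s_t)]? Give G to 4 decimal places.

G = 6.9700

t=0: π = [0.1250, 0.2500, 0.1250, 0.1250, 0.2500, 0.1250], E[r] = 2.5000, γ^t·E[r] = 2.500000, running G = 2.500000
t=1: π = [0.2188, 0.1875, 0.1406, 0.1563, 0.1563, 0.1406], E[r] = 2.3438, γ^t·E[r] = 1.640625, running G = 4.140625
t=2: π = [0.2070, 0.1816, 0.1445, 0.1445, 0.1699, 0.1523], E[r] = 2.2715, γ^t·E[r] = 1.113027, running G = 5.253652
t=3: π = [0.2075, 0.1833, 0.1431, 0.1462, 0.1689, 0.1509], E[r] = 2.2856, γ^t·E[r] = 0.783976, running G = 6.037628
t=4: π = [0.2076, 0.1833, 0.1433, 0.1461, 0.1688, 0.1509], E[r] = 2.2842, γ^t·E[r] = 0.548432, running G = 6.586060
t=5: π = [0.2076, 0.1832, 0.1433, 0.1461, 0.1689, 0.1509], E[r] = 2.2842, γ^t·E[r] = 0.383908, running G = 6.969968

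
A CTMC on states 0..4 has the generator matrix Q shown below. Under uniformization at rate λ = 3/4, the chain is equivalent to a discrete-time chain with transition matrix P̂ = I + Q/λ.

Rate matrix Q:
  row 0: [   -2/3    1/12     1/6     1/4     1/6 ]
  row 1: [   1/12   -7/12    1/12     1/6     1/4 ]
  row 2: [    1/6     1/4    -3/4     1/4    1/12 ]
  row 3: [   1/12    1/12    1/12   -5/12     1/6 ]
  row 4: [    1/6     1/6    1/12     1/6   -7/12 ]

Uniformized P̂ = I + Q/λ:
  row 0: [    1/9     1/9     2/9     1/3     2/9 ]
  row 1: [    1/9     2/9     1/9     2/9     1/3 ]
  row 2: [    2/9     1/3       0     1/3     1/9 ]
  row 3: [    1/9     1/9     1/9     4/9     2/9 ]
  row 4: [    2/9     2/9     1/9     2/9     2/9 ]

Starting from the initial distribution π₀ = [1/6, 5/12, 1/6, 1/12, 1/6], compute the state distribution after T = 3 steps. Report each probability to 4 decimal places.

t=0: π = [0.1667, 0.4167, 0.1667, 0.0833, 0.1667]
t=1: π = [0.1481, 0.2130, 0.1111, 0.2778, 0.2500]
t=2: π = [0.1512, 0.1872, 0.1152, 0.3128, 0.2335]
t=3: π = [0.1499, 0.1835, 0.1151, 0.3213, 0.2302]

π = [0.1499, 0.1835, 0.1151, 0.3213, 0.2302]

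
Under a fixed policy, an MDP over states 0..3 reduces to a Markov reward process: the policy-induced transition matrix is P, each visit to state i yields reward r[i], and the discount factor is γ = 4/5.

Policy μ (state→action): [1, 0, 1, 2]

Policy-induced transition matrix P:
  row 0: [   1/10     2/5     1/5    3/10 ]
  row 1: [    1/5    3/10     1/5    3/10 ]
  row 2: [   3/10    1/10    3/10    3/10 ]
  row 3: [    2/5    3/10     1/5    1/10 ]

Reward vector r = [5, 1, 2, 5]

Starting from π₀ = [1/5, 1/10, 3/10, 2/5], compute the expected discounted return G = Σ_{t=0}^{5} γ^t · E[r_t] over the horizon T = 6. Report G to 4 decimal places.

G = 12.3781

t=0: π = [0.2000, 0.1000, 0.3000, 0.4000], E[r] = 3.7000, γ^t·E[r] = 3.700000, running G = 3.700000
t=1: π = [0.2900, 0.2600, 0.2300, 0.2200], E[r] = 3.2700, γ^t·E[r] = 2.616000, running G = 6.316000
t=2: π = [0.2380, 0.2830, 0.2230, 0.2560], E[r] = 3.1990, γ^t·E[r] = 2.047360, running G = 8.363360
t=3: π = [0.2497, 0.2792, 0.2223, 0.2488], E[r] = 3.2163, γ^t·E[r] = 1.646746, running G = 10.010106
t=4: π = [0.2470, 0.2805, 0.2222, 0.2502], E[r] = 3.2113, γ^t·E[r] = 1.315336, running G = 11.325442
t=5: π = [0.2476, 0.2803, 0.2222, 0.2500], E[r] = 3.2123, γ^t·E[r] = 1.052609, running G = 12.378051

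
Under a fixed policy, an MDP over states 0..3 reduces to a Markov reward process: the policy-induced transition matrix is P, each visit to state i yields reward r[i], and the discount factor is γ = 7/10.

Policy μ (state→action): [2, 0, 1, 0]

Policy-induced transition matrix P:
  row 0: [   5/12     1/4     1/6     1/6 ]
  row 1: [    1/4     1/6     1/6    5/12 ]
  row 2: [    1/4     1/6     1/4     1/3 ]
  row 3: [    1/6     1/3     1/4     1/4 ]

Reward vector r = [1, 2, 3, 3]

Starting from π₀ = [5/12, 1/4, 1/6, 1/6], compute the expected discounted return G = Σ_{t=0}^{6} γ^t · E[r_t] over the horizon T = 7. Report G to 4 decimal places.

G = 6.4372

t=0: π = [0.4167, 0.2500, 0.1667, 0.1667], E[r] = 1.9167, γ^t·E[r] = 1.916667, running G = 1.916667
t=1: π = [0.3056, 0.2292, 0.1944, 0.2708], E[r] = 2.1597, γ^t·E[r] = 1.511806, running G = 3.428472
t=2: π = [0.2784, 0.2373, 0.2054, 0.2789], E[r] = 2.2060, γ^t·E[r] = 1.080949, running G = 4.509421
t=3: π = [0.2731, 0.2364, 0.2070, 0.2835], E[r] = 2.2174, γ^t·E[r] = 0.760552, running G = 5.269973
t=4: π = [0.2719, 0.2367, 0.2075, 0.2839], E[r] = 2.2195, γ^t·E[r] = 0.532907, running G = 5.802880
t=5: π = [0.2717, 0.2366, 0.2076, 0.2841], E[r] = 2.2200, γ^t·E[r] = 0.373122, running G = 6.176002
t=6: π = [0.2716, 0.2367, 0.2076, 0.2841], E[r] = 2.2201, γ^t·E[r] = 0.261197, running G = 6.437200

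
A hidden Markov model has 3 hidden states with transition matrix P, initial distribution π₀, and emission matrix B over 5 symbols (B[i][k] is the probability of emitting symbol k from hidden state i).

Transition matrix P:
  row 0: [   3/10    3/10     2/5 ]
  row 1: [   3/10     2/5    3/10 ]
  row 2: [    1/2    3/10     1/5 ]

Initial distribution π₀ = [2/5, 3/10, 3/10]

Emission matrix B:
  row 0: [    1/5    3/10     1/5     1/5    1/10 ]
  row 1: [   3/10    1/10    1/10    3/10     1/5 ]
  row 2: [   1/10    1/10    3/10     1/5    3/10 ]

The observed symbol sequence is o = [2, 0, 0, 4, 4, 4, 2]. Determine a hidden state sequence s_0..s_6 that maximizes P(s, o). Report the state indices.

path = [2, 1, 1, 1, 1, 2, 0]

t=0: δ = [8.000e-02, 3.000e-02, 9.000e-02]  (obs o_0=2)
t=1: δ = [9.000e-03, 8.100e-03, 3.200e-03]  ψ = [2, 2, 0]  (obs o_1=0)
t=2: δ = [5.400e-04, 9.720e-04, 3.600e-04]  ψ = [0, 1, 0]  (obs o_2=0)
t=3: δ = [2.916e-05, 7.776e-05, 8.748e-05]  ψ = [1, 1, 1]  (obs o_3=4)
t=4: δ = [4.374e-06, 6.221e-06, 6.998e-06]  ψ = [2, 1, 1]  (obs o_4=4)
t=5: δ = [3.499e-07, 4.977e-07, 5.599e-07]  ψ = [2, 1, 1]  (obs o_5=4)
t=6: δ = [5.599e-08, 1.991e-08, 4.479e-08]  ψ = [2, 1, 1]  (obs o_6=2)
backtrack: best end state = 0; path = [2, 1, 1, 1, 1, 2, 0]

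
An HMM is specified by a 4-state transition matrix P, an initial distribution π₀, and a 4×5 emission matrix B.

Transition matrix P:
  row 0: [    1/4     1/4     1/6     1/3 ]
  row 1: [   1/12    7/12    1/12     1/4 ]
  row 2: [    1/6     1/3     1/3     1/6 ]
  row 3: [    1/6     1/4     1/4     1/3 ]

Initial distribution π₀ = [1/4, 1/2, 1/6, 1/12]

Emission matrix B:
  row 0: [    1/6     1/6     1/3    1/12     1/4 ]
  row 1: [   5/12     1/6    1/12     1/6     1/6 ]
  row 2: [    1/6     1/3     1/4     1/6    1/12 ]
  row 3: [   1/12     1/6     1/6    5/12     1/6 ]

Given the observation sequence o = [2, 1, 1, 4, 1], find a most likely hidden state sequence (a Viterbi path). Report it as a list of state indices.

path = [1, 1, 1, 1, 1]

t=0: δ = [8.333e-02, 4.167e-02, 4.167e-02, 1.389e-02]  (obs o_0=2)
t=1: δ = [3.472e-03, 4.051e-03, 4.630e-03, 4.630e-03]  ψ = [0, 1, 0, 0]  (obs o_1=1)
t=2: δ = [1.447e-04, 3.938e-04, 5.144e-04, 2.572e-04]  ψ = [0, 1, 2, 3]  (obs o_2=1)
t=3: δ = [2.143e-05, 3.829e-05, 1.429e-05, 1.641e-05]  ψ = [2, 1, 2, 1]  (obs o_3=4)
t=4: δ = [8.931e-07, 3.723e-06, 1.588e-06, 1.595e-06]  ψ = [0, 1, 2, 1]  (obs o_4=1)
backtrack: best end state = 1; path = [1, 1, 1, 1, 1]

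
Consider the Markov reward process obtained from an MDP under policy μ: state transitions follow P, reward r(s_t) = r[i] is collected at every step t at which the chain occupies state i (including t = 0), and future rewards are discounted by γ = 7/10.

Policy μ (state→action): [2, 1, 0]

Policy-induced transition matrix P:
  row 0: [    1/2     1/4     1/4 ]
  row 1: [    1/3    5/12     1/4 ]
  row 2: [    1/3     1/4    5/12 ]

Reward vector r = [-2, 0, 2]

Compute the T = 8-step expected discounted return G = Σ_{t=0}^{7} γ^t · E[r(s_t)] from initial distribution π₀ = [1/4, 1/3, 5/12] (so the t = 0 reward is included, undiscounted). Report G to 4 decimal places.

G = -0.0245

t=0: π = [0.2500, 0.3333, 0.4167], E[r] = 0.3333, γ^t·E[r] = 0.333333, running G = 0.333333
t=1: π = [0.3750, 0.3056, 0.3194], E[r] = -0.1111, γ^t·E[r] = -0.077778, running G = 0.255556
t=2: π = [0.3958, 0.3009, 0.3032], E[r] = -0.1852, γ^t·E[r] = -0.090741, running G = 0.164815
t=3: π = [0.3993, 0.3002, 0.3005], E[r] = -0.1975, γ^t·E[r] = -0.067753, running G = 0.097062
t=4: π = [0.3999, 0.3000, 0.3001], E[r] = -0.1996, γ^t·E[r] = -0.047921, running G = 0.049141
t=5: π = [0.4000, 0.3000, 0.3000], E[r] = -0.1999, γ^t·E[r] = -0.033602, running G = 0.015538
t=6: π = [0.4000, 0.3000, 0.3000], E[r] = -0.2000, γ^t·E[r] = -0.023528, running G = -0.007990
t=7: π = [0.4000, 0.3000, 0.3000], E[r] = -0.2000, γ^t·E[r] = -0.016471, running G = -0.024461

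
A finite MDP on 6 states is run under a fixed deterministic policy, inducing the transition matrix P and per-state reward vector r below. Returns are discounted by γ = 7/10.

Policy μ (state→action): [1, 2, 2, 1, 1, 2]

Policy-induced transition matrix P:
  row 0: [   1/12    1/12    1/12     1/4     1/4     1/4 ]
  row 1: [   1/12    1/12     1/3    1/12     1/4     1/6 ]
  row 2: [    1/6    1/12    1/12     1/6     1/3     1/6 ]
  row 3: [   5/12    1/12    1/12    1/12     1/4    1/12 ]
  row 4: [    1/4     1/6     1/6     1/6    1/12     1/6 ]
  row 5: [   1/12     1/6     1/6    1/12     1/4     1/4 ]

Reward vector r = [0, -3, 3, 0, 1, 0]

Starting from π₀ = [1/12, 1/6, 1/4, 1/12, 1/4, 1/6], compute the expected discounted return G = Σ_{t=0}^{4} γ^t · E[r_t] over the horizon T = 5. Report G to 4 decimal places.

t=0: π = [0.0833, 0.1667, 0.2500, 0.0833, 0.2500, 0.1667], E[r] = 0.5000, γ^t·E[r] = 0.500000, running G = 0.500000
t=1: π = [0.1736, 0.1181, 0.1597, 0.1389, 0.2292, 0.1806], E[r] = 0.3542, γ^t·E[r] = 0.247917, running G = 0.747917
t=2: π = [0.1811, 0.1175, 0.1470, 0.1447, 0.2251, 0.1846], E[r] = 0.3137, γ^t·E[r] = 0.153692, running G = 0.901609
t=3: π = [0.1813, 0.1175, 0.1468, 0.1445, 0.2247, 0.1851], E[r] = 0.3128, γ^t·E[r] = 0.107303, running G = 1.008912
t=4: π = [0.1812, 0.1175, 0.1469, 0.1445, 0.2248, 0.1852], E[r] = 0.3129, γ^t·E[r] = 0.075125, running G = 1.084037

G = 1.0840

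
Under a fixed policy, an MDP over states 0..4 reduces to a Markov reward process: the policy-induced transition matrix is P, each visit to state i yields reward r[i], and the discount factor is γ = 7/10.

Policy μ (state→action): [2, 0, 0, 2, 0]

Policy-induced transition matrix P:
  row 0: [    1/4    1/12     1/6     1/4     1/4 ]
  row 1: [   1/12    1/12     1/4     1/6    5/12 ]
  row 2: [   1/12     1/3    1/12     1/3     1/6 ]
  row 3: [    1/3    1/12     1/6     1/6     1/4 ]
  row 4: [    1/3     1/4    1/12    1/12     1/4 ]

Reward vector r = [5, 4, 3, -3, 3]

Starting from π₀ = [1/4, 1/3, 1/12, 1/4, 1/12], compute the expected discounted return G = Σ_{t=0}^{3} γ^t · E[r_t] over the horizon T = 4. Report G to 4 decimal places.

t=0: π = [0.2500, 0.3333, 0.0833, 0.2500, 0.0833], E[r] = 2.3333, γ^t·E[r] = 2.333333, running G = 2.333333
t=1: π = [0.2083, 0.1181, 0.1806, 0.1944, 0.2986], E[r] = 2.3681, γ^t·E[r] = 1.657639, running G = 3.990972
t=2: π = [0.2413, 0.1782, 0.1366, 0.1892, 0.2546], E[r] = 2.5255, γ^t·E[r] = 1.237477, running G = 5.228449
t=3: π = [0.2345, 0.1599, 0.1489, 0.1883, 0.2683], E[r] = 2.4990, γ^t·E[r] = 0.857169, running G = 6.085618

G = 6.0856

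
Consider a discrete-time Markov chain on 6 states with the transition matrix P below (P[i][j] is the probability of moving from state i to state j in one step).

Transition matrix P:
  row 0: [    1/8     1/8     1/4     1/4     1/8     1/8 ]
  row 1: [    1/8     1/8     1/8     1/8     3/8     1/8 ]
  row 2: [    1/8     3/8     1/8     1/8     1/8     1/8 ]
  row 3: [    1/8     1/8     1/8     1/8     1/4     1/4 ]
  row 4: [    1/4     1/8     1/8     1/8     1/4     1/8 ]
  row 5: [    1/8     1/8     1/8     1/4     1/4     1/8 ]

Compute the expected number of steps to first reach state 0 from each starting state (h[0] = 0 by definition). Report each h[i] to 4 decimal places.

First-step conditioning: h[0] = 0; for i ≠ 0, h[i] = 1 + Σ_k P[i][k]·h[k].
  h[1] = 1 + 1/8·h[1] + 1/8·h[2] + 1/8·h[3] + 3/8·h[4] + 1/8·h[5]
  h[2] = 1 + 3/8·h[1] + 1/8·h[2] + 1/8·h[3] + 1/8·h[4] + 1/8·h[5]
  h[3] = 1 + 1/8·h[1] + 1/8·h[2] + 1/8·h[3] + 1/4·h[4] + 1/4·h[5]
  h[4] = 1 + 1/8·h[1] + 1/8·h[2] + 1/8·h[3] + 1/4·h[4] + 1/8·h[5]
  h[5] = 1 + 1/8·h[1] + 1/8·h[2] + 1/4·h[3] + 1/4·h[4] + 1/8·h[5]
Solving the 5×5 linear system over states ≠ 0 gives exactly h = [0, 672/107, 2072/321, 2048/321, 1792/321, 2048/321] (h[0] = 0 is the target).

h = [0.0000, 6.2804, 6.4548, 6.3801, 5.5826, 6.3801]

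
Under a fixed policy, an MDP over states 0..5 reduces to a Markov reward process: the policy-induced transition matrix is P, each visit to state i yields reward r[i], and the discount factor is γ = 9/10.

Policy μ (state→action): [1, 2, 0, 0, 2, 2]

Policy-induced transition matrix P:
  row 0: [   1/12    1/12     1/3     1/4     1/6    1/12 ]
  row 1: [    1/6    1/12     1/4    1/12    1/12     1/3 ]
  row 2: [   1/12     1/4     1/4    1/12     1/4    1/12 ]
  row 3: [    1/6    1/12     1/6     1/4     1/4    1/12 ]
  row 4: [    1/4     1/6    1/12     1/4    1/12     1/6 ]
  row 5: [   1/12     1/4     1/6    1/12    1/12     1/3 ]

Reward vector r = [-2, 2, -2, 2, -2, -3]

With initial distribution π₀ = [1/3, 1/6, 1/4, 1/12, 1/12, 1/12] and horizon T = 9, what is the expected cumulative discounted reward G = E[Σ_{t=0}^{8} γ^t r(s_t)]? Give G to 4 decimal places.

G = -5.6955

t=0: π = [0.3333, 0.1667, 0.2500, 0.0833, 0.0833, 0.0833], E[r] = -1.0833, γ^t·E[r] = -1.083333, running G = -1.083333
t=1: π = [0.1181, 0.1458, 0.2500, 0.1667, 0.1667, 0.1528], E[r] = -0.9028, γ^t·E[r] = -0.812500, running G = -1.895833
t=2: π = [0.1372, 0.1644, 0.2054, 0.1586, 0.1626, 0.1719], E[r] = -0.8802, γ^t·E[r] = -0.712969, running G = -2.608802
t=3: π = [0.1373, 0.1598, 0.2068, 0.1597, 0.1554, 0.1809], E[r] = -0.9030, γ^t·E[r] = -0.658266, running G = -3.267068
t=4: π = [0.1359, 0.1609, 0.2072, 0.1587, 0.1559, 0.1815], E[r] = -0.9028, γ^t·E[r] = -0.592349, running G = -3.859417
t=5: π = [0.1359, 0.1611, 0.2070, 0.1584, 0.1556, 0.1819], E[r] = -0.9039, γ^t·E[r] = -0.533743, running G = -4.393160
t=6: π = [0.1359, 0.1611, 0.2070, 0.1583, 0.1556, 0.1821], E[r] = -0.9042, γ^t·E[r] = -0.480548, running G = -4.873708
t=7: π = [0.1359, 0.1611, 0.2070, 0.1583, 0.1556, 0.1821], E[r] = -0.9043, γ^t·E[r] = -0.432532, running G = -5.306241
t=8: π = [0.1359, 0.1611, 0.2070, 0.1583, 0.1555, 0.1821], E[r] = -0.9044, γ^t·E[r] = -0.389293, running G = -5.695534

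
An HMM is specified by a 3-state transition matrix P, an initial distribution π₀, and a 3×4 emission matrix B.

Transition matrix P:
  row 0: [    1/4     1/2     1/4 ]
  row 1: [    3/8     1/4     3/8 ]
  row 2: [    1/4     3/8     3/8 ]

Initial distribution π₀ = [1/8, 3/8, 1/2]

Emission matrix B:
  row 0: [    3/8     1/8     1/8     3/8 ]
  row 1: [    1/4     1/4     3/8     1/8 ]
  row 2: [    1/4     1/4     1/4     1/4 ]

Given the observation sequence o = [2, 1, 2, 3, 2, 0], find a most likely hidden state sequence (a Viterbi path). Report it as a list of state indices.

t=0: δ = [1.562e-02, 1.406e-01, 1.250e-01]  (obs o_0=2)
t=1: δ = [6.592e-03, 1.172e-02, 1.318e-02]  ψ = [1, 2, 1]  (obs o_1=1)
t=2: δ = [5.493e-04, 1.854e-03, 1.236e-03]  ψ = [1, 2, 2]  (obs o_2=2)
t=3: δ = [2.607e-04, 5.794e-05, 1.738e-04]  ψ = [1, 1, 1]  (obs o_3=3)
t=4: δ = [8.147e-06, 4.888e-05, 1.629e-05]  ψ = [0, 0, 0]  (obs o_4=2)
t=5: δ = [6.874e-06, 3.055e-06, 4.583e-06]  ψ = [1, 1, 1]  (obs o_5=0)
backtrack: best end state = 0; path = [1, 2, 1, 0, 1, 0]

path = [1, 2, 1, 0, 1, 0]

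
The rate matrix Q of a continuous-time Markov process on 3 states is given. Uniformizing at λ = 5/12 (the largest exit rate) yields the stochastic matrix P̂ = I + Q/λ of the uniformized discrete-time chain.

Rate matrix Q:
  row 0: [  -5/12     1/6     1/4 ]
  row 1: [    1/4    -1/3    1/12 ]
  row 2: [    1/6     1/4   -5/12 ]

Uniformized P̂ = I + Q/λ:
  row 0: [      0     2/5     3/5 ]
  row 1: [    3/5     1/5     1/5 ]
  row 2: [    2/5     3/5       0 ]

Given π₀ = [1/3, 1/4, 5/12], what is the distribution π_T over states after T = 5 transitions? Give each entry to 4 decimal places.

π = [0.3382, 0.3785, 0.2833]

t=0: π = [0.3333, 0.2500, 0.4167]
t=1: π = [0.3167, 0.4333, 0.2500]
t=2: π = [0.3600, 0.3633, 0.2767]
t=3: π = [0.3287, 0.3827, 0.2887]
t=4: π = [0.3451, 0.3812, 0.2737]
t=5: π = [0.3382, 0.3785, 0.2833]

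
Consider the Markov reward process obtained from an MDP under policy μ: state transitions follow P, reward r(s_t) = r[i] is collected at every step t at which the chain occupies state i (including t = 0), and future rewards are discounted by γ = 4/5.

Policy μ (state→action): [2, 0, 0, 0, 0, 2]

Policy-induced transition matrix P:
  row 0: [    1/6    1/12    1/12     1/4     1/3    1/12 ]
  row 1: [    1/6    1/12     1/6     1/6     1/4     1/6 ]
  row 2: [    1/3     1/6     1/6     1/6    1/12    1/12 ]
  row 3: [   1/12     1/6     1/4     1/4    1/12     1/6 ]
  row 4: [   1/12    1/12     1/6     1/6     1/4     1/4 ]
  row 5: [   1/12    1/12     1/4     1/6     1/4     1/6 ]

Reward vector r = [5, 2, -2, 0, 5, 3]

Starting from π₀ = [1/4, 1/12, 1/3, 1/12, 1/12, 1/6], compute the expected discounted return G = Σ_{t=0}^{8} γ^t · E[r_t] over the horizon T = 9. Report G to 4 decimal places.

G = 8.7607

t=0: π = [0.2500, 0.0833, 0.3333, 0.0833, 0.0833, 0.1667], E[r] = 1.6667, γ^t·E[r] = 1.666667, running G = 1.666667
t=1: π = [0.1944, 0.1181, 0.1667, 0.1944, 0.2014, 0.1250], E[r] = 2.2569, γ^t·E[r] = 1.805556, running G = 3.472222
t=2: π = [0.1510, 0.1134, 0.1771, 0.1991, 0.2060, 0.1534], E[r] = 2.1181, γ^t·E[r] = 1.355556, running G = 4.827778
t=3: π = [0.1496, 0.1147, 0.1834, 0.1958, 0.1999, 0.1565], E[r] = 2.0796, γ^t·E[r] = 1.064765, running G = 5.892543
t=4: π = [0.1512, 0.1149, 0.1836, 0.1955, 0.1993, 0.1556], E[r] = 2.0819, γ^t·E[r] = 0.852728, running G = 6.745271
t=5: π = [0.1514, 0.1149, 0.1833, 0.1956, 0.1994, 0.1554], E[r] = 2.0835, γ^t·E[r] = 0.682721, running G = 7.427992
t=6: π = [0.1514, 0.1149, 0.1833, 0.1956, 0.1995, 0.1554], E[r] = 2.0835, γ^t·E[r] = 0.546187, running G = 7.974179
t=7: π = [0.1513, 0.1149, 0.1833, 0.1956, 0.1995, 0.1554], E[r] = 2.0835, γ^t·E[r] = 0.436937, running G = 8.411116
t=8: π = [0.1513, 0.1149, 0.1833, 0.1956, 0.1995, 0.1554], E[r] = 2.0835, γ^t·E[r] = 0.349549, running G = 8.760665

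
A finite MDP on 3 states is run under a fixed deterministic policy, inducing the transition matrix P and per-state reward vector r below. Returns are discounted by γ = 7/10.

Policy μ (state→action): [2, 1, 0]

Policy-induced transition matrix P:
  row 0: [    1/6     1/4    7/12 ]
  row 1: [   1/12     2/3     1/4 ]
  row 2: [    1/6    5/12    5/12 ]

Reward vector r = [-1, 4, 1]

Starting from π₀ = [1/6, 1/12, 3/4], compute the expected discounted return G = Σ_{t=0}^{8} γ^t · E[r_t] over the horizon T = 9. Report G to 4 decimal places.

t=0: π = [0.1667, 0.0833, 0.7500], E[r] = 0.9167, γ^t·E[r] = 0.916667, running G = 0.916667
t=1: π = [0.1597, 0.4097, 0.4306], E[r] = 1.9097, γ^t·E[r] = 1.336806, running G = 2.253472
t=2: π = [0.1325, 0.4925, 0.3750], E[r] = 2.2124, γ^t·E[r] = 1.084068, running G = 3.337541
t=3: π = [0.1256, 0.5177, 0.3567], E[r] = 2.3018, γ^t·E[r] = 0.789532, running G = 4.127072
t=4: π = [0.1235, 0.5252, 0.3513], E[r] = 2.3284, γ^t·E[r] = 0.559051, running G = 4.686124
t=5: π = [0.1229, 0.5274, 0.3497], E[r] = 2.3363, γ^t·E[r] = 0.392661, running G = 5.078785
t=6: π = [0.1227, 0.5280, 0.3493], E[r] = 2.3386, γ^t·E[r] = 0.275138, running G = 5.353923
t=7: π = [0.1227, 0.5282, 0.3491], E[r] = 2.3393, γ^t·E[r] = 0.192654, running G = 5.546577
t=8: π = [0.1226, 0.5283, 0.3491], E[r] = 2.3395, γ^t·E[r] = 0.134870, running G = 5.681446

G = 5.6814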